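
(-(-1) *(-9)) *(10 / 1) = -90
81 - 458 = -377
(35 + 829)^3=644972544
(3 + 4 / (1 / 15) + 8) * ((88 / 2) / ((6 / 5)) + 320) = 25323.33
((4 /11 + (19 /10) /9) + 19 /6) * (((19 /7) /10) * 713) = 12544522 /17325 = 724.07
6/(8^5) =3/16384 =0.00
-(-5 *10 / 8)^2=-625 / 16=-39.06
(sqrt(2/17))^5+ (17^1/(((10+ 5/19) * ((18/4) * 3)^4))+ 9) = 9.00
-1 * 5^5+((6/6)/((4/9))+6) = -12467/4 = -3116.75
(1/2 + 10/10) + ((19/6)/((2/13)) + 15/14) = 1945/84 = 23.15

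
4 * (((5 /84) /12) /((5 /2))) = 1 /126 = 0.01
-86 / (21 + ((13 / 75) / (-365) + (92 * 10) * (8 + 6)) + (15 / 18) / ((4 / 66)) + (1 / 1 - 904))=-9417000 / 1315286573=-0.01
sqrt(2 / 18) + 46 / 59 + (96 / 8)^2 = 145.11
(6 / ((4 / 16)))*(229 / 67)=5496 / 67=82.03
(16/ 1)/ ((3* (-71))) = -0.08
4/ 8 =1/ 2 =0.50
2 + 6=8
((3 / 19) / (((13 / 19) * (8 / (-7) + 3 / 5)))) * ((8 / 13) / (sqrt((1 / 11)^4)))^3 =-95239119360 / 542659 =-175504.54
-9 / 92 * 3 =-27 / 92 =-0.29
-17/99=-0.17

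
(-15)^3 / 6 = -1125 / 2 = -562.50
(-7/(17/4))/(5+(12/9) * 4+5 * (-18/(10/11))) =0.02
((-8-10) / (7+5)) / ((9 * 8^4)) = -1 / 24576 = -0.00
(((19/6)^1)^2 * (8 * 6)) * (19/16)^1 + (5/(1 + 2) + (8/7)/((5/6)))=80447/140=574.62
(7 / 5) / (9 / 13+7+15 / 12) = 0.16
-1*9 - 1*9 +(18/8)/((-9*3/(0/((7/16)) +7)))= -223/12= -18.58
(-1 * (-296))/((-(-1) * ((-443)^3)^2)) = 296/7558269224026249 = 0.00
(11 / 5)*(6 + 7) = 143 / 5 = 28.60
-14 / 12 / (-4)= 7 / 24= 0.29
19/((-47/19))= -361/47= -7.68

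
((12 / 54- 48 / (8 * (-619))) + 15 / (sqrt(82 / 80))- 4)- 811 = -799.95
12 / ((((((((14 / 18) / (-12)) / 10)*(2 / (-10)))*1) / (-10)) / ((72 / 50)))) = -933120 / 7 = -133302.86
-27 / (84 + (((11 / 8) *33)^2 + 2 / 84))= -36288 / 2880077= -0.01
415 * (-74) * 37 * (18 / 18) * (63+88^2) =-8870859890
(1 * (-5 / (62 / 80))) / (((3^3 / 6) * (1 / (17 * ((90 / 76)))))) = -17000 / 589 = -28.86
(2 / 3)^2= 4 / 9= 0.44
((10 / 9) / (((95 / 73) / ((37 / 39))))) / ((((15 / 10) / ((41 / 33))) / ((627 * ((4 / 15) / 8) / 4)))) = 110741 / 31590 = 3.51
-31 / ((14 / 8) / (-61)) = 7564 / 7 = 1080.57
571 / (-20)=-28.55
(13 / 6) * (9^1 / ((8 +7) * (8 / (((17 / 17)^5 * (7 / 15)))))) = 91 / 1200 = 0.08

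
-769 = -769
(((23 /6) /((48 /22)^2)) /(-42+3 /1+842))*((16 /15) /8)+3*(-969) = -5500508867 /1892160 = -2907.00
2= 2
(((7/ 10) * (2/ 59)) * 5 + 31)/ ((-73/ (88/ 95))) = -161568/ 409165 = -0.39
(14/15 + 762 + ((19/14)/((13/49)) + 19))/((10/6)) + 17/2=156237/325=480.73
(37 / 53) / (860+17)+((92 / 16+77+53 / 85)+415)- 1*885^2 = -12369851537913 / 15803540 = -782726.63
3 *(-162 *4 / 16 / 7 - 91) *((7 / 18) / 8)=-1355 / 96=-14.11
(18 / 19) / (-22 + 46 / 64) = -192 / 4313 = -0.04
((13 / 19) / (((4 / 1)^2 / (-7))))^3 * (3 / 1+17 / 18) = -53503541 / 505700352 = -0.11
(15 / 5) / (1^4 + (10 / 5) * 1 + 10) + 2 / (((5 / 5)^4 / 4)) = 8.23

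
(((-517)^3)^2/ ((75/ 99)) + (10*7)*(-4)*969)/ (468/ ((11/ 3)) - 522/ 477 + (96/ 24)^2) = 367388665217260919991/ 2077550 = 176837460093504.81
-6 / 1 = -6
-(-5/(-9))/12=-5/108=-0.05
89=89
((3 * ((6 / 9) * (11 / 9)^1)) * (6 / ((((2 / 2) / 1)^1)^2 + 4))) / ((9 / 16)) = 704 / 135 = 5.21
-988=-988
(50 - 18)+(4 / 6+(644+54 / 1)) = 2192 / 3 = 730.67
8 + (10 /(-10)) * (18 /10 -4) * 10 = 30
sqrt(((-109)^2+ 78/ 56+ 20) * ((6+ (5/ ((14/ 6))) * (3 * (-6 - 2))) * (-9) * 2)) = 9 * sqrt(5887717)/ 7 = 3119.74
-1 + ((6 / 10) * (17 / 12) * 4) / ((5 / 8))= 4.44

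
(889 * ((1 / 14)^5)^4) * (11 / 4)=1397 / 47810431671591315177472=0.00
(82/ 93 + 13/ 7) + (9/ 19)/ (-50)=1687991/ 618450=2.73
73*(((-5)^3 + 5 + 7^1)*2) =-16498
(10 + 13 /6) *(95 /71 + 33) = 88987 /213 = 417.78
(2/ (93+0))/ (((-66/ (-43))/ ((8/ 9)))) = 344/ 27621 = 0.01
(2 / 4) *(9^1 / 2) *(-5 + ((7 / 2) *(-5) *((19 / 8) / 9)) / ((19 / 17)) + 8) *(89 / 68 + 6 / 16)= -37327 / 8704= -4.29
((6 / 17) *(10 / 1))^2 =3600 / 289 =12.46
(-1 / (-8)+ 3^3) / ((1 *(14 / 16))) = 31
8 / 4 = 2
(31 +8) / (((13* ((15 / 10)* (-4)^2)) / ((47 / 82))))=47 / 656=0.07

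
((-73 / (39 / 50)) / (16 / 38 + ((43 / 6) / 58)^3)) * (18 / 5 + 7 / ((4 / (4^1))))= -10326872327040 / 4402634197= -2345.61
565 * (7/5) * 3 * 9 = 21357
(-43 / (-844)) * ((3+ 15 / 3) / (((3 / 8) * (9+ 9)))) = 344 / 5697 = 0.06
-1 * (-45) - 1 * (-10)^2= -55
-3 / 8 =-0.38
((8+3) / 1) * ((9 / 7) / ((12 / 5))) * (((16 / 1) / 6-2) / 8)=55 / 112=0.49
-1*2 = -2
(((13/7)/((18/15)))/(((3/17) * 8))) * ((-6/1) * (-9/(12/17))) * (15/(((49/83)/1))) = 23387325/10976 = 2130.77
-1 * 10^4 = -10000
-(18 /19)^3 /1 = -5832 /6859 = -0.85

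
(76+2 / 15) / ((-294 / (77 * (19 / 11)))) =-10849 / 315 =-34.44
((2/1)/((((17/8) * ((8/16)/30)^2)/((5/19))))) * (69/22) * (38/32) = 621000/187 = 3320.86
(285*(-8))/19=-120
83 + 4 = 87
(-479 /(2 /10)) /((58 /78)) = -3220.86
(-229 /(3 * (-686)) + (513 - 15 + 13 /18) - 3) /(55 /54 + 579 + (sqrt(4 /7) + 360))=466180293108 /883800366967 - 991853424 * sqrt(7) /6186602568769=0.53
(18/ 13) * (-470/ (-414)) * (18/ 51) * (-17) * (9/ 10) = -8.49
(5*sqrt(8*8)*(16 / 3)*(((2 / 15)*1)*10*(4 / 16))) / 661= 640 / 5949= 0.11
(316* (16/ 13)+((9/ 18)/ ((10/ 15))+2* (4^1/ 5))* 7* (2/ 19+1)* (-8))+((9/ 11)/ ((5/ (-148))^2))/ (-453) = 2480966366/ 10256675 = 241.89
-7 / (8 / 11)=-77 / 8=-9.62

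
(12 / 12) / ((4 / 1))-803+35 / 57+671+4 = -28987 / 228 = -127.14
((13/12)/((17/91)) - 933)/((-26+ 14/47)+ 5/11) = 97790033/2662812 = 36.72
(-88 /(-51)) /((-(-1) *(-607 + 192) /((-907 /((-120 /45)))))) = -1.41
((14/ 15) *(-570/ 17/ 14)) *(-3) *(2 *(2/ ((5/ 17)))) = 456/ 5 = 91.20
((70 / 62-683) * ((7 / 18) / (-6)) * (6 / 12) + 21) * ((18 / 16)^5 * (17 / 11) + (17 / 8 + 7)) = 206476621337 / 402259968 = 513.29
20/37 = 0.54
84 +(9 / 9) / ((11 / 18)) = 942 / 11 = 85.64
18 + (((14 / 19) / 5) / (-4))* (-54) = 1899 / 95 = 19.99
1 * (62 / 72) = 31 / 36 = 0.86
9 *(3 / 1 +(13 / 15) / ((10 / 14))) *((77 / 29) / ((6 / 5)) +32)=940574 / 725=1297.34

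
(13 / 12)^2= 169 / 144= 1.17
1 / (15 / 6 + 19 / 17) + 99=12211 / 123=99.28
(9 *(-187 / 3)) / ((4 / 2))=-561 / 2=-280.50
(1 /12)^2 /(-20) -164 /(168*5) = -3943 /20160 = -0.20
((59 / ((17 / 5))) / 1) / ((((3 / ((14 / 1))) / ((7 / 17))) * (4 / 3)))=14455 / 578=25.01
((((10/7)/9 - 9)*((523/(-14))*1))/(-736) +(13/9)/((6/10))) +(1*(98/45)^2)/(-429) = 122035184413/62659396800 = 1.95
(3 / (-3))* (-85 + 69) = 16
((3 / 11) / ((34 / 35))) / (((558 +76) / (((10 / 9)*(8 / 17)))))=700 / 3023229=0.00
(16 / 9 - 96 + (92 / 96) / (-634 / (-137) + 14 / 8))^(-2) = 48860100 / 432389098969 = 0.00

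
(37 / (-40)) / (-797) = 37 / 31880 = 0.00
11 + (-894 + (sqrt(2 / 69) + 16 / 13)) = -11463 / 13 + sqrt(138) / 69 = -881.60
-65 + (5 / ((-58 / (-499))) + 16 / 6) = -3361 / 174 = -19.32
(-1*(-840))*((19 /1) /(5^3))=3192 /25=127.68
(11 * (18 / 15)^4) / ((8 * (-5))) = -1782 / 3125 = -0.57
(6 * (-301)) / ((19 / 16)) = -28896 / 19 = -1520.84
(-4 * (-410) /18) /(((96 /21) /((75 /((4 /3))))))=1121.09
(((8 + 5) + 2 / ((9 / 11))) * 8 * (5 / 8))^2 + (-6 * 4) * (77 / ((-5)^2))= 11925937 / 2025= 5889.35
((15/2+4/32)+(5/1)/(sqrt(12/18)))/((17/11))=55 * sqrt(6)/34+671/136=8.90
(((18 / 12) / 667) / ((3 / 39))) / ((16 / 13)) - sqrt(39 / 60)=507 / 21344 - sqrt(65) / 10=-0.78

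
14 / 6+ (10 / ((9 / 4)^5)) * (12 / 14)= 341969 / 137781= 2.48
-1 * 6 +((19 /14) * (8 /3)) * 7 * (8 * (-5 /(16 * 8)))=-167 /12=-13.92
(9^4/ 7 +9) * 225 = 1490400/ 7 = 212914.29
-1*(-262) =262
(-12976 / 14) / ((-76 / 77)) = 17842 / 19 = 939.05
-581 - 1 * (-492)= -89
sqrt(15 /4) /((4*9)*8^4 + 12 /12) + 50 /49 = 1.02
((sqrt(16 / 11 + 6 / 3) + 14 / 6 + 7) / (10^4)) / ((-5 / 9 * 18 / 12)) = -7 / 6250 - 3 * sqrt(418) / 275000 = -0.00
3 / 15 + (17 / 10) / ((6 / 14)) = 25 / 6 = 4.17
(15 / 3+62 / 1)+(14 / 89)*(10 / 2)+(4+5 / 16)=102669 / 1424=72.10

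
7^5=16807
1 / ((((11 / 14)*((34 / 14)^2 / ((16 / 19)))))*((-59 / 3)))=-32928 / 3563659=-0.01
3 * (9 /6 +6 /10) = 6.30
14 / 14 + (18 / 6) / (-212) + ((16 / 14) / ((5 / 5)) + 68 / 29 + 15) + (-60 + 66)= 1096279 / 43036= 25.47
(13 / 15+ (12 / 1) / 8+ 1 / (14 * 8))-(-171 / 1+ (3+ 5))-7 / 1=266071 / 1680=158.38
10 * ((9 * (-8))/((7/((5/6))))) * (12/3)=-2400/7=-342.86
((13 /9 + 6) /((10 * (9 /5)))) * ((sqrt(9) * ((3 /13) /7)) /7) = 67 /11466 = 0.01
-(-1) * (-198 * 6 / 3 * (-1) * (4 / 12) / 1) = 132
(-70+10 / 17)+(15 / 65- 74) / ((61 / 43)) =-1636769 / 13481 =-121.41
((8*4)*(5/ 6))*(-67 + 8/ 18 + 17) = -35680/ 27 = -1321.48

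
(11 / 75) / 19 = 11 / 1425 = 0.01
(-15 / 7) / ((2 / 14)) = -15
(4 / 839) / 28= 1 / 5873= 0.00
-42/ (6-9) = 14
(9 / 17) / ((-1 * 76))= -9 / 1292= -0.01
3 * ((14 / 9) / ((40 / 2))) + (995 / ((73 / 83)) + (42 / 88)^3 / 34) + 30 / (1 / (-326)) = -27427735468997 / 3171400320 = -8648.46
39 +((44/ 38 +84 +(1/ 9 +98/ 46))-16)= 110.40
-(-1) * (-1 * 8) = -8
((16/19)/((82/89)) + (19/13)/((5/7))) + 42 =2276557/50635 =44.96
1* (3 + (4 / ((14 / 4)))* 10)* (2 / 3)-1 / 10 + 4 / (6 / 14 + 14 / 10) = 19667 / 1680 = 11.71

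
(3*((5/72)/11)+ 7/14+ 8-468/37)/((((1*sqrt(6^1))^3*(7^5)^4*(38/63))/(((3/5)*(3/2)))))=-121017*sqrt(6)/56414500139833929484160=-0.00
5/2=2.50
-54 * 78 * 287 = -1208844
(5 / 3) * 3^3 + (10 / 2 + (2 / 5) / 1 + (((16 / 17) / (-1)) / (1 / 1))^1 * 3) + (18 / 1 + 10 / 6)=17147 / 255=67.24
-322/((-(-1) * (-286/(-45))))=-7245/143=-50.66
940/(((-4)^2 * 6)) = 235/24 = 9.79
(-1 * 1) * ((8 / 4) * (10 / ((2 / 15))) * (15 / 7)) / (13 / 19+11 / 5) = -106875 / 959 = -111.44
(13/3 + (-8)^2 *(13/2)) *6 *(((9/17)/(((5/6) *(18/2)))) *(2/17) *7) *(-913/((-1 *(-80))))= -24177153/14450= -1673.16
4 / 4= 1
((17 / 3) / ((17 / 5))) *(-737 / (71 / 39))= -47905 / 71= -674.72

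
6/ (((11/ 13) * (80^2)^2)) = 39/ 225280000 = 0.00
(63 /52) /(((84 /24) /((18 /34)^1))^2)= 729 /26299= 0.03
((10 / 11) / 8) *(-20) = -25 / 11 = -2.27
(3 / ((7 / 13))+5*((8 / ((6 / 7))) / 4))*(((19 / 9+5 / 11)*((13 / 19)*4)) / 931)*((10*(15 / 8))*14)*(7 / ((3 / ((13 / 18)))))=388480300 / 6754671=57.51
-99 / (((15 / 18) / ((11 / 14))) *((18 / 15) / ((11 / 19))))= -11979 / 266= -45.03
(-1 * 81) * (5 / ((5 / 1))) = -81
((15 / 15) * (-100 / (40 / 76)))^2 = 36100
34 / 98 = 17 / 49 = 0.35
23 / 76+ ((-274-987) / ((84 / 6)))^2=15106713 / 1862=8113.16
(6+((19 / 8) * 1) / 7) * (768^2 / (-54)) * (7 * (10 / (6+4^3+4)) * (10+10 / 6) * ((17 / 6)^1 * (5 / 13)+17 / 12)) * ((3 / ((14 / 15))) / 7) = -8883520000 / 10101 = -879469.36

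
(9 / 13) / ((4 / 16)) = 2.77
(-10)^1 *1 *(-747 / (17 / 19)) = 141930 / 17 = 8348.82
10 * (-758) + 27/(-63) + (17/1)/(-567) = -4298120/567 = -7580.46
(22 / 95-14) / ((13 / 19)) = -1308 / 65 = -20.12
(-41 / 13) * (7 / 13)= -287 / 169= -1.70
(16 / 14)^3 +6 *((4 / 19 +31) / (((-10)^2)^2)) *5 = 10338197 / 6517000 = 1.59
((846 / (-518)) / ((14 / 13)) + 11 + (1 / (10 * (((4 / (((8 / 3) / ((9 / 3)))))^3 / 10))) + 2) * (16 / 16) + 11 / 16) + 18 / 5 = 1668688771 / 105734160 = 15.78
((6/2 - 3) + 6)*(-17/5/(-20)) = 51/50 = 1.02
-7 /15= -0.47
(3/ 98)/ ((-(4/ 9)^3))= -2187/ 6272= -0.35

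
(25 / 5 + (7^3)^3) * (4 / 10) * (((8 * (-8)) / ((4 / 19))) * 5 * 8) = -196279968768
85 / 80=17 / 16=1.06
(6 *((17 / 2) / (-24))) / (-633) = 17 / 5064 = 0.00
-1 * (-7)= 7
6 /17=0.35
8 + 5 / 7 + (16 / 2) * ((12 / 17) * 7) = 5741 / 119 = 48.24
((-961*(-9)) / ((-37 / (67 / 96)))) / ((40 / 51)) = -9851211 / 47360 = -208.01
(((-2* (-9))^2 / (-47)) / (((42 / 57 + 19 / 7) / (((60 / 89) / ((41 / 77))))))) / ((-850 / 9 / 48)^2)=-68803789824 / 105324279875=-0.65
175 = 175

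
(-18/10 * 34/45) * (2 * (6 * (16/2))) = -3264/25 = -130.56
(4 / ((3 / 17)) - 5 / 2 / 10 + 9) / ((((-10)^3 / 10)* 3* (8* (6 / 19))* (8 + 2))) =-7163 / 1728000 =-0.00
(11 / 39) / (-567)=-11 / 22113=-0.00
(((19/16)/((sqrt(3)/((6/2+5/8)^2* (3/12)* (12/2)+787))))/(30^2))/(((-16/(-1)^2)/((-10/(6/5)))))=1961921* sqrt(3)/10616832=0.32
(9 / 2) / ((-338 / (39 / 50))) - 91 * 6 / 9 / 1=-473281 / 7800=-60.68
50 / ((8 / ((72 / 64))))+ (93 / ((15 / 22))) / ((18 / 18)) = 22949 / 160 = 143.43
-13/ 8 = -1.62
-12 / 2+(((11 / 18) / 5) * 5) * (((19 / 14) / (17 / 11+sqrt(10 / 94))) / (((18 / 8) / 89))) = 119333033 / 7358526 - 2250721 * sqrt(235) / 7358526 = 11.53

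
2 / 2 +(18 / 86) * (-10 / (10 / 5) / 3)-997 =-42843 / 43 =-996.35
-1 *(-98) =98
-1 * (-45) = 45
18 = 18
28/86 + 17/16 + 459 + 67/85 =26969591/58480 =461.18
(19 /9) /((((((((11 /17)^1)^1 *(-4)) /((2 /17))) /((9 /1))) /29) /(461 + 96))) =-306907 /22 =-13950.32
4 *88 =352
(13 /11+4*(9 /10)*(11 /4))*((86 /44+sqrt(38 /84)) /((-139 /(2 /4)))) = -52417 /672760 - 1219*sqrt(798) /1284360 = -0.10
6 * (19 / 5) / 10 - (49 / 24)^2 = -27193 / 14400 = -1.89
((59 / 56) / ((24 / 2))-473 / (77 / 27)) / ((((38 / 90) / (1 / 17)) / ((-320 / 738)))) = 3575 / 357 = 10.01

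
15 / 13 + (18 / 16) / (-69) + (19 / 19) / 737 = 2007769 / 1762904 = 1.14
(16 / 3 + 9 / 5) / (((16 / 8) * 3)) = 1.19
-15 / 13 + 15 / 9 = 20 / 39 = 0.51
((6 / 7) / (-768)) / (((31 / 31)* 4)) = -1 / 3584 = -0.00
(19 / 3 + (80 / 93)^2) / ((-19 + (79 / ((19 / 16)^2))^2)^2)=1039003436159257 / 1429419847387630443921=0.00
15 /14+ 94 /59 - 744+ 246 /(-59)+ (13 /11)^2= -74370633 /99946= -744.11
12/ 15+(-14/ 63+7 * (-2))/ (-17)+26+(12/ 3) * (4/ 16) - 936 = -694133/ 765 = -907.36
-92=-92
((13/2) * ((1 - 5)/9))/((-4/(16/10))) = 52/45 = 1.16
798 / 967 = 0.83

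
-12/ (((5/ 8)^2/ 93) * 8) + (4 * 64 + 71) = -753/ 25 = -30.12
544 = 544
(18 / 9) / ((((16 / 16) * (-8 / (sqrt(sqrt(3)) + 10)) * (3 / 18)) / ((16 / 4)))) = -60 - 6 * 3^(1 / 4) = -67.90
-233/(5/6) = -1398/5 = -279.60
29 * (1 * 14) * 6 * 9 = 21924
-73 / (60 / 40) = -146 / 3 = -48.67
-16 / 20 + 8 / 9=4 / 45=0.09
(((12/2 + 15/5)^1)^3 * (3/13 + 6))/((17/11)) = 649539/221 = 2939.09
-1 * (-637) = 637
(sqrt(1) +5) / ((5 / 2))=2.40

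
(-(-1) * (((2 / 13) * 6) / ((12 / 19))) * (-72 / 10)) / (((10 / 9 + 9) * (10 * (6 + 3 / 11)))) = -11286 / 680225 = -0.02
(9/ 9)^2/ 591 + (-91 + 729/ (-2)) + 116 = -401287/ 1182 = -339.50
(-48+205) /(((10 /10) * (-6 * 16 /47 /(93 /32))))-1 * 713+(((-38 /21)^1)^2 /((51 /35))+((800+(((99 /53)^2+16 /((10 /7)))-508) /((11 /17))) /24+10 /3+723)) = -104833068884311 /508305853440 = -206.24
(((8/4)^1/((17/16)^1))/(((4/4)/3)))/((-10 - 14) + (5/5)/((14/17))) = -1344/5423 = -0.25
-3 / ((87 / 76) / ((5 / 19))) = -20 / 29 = -0.69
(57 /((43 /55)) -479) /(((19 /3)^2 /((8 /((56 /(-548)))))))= 86122584 /108661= 792.58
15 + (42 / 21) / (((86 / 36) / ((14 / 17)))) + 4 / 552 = 15.70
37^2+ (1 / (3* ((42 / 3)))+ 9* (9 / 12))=115565 / 84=1375.77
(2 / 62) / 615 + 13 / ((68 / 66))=8178919 / 648210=12.62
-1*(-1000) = 1000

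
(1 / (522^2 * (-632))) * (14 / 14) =-1 / 172209888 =-0.00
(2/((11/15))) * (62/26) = 930/143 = 6.50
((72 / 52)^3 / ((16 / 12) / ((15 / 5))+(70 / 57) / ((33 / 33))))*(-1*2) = -3.17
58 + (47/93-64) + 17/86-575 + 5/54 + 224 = -12820151/35991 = -356.20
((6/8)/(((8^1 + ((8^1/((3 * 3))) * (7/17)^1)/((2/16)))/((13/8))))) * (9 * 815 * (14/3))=102125205/26752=3817.48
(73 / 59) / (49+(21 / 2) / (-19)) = 2774 / 108619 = 0.03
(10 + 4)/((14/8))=8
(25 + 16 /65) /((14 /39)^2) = 191997 /980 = 195.92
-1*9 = -9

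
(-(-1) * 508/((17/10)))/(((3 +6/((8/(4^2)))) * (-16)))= -127/102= -1.25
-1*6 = -6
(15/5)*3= 9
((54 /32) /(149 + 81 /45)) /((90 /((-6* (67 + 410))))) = -4293 /12064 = -0.36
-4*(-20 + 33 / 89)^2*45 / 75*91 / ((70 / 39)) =-9284211378 / 198025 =-46884.04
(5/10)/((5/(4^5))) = 512/5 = 102.40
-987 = -987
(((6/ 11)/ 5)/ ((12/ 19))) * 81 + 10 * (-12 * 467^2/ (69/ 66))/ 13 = -63332585439/ 32890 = -1925587.88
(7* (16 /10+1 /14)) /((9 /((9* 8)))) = 468 /5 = 93.60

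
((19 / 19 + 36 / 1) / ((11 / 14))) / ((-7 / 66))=-444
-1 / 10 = -0.10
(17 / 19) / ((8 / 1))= 17 / 152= 0.11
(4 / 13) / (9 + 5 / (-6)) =24 / 637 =0.04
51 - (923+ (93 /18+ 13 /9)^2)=-296689 /324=-915.71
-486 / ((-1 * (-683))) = -486 / 683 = -0.71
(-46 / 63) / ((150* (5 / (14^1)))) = -46 / 3375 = -0.01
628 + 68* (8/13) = 669.85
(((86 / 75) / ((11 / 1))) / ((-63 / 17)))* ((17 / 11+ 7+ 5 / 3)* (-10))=2.87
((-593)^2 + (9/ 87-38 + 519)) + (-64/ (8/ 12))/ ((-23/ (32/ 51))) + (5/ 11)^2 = 483133069094/ 1372019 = 352132.93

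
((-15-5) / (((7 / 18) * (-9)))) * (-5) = -200 / 7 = -28.57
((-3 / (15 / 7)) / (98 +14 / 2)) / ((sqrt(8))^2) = -1 / 600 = -0.00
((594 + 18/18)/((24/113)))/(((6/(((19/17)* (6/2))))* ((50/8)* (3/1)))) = 15029/180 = 83.49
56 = 56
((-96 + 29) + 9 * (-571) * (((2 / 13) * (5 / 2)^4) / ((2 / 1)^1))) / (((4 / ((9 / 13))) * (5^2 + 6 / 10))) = -145161495 / 1384448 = -104.85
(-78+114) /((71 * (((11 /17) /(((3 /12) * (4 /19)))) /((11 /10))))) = 306 /6745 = 0.05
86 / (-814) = -43 / 407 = -0.11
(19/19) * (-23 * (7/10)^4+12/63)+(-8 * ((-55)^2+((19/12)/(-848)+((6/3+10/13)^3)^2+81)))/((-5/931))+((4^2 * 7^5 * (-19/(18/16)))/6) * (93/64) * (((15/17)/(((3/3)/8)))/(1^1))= -750628101432916221199/304426843630000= -2465709.31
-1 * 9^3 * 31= -22599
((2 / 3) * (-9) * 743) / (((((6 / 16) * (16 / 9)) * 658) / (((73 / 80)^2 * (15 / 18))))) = -11878341 / 1684480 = -7.05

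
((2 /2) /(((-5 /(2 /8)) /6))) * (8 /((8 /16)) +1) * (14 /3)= -119 /5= -23.80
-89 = -89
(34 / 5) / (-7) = -34 / 35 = -0.97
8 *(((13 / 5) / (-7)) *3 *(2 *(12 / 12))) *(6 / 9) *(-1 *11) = 4576 / 35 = 130.74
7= 7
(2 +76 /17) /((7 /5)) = 550 /119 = 4.62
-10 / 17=-0.59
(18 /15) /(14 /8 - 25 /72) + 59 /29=42323 /14645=2.89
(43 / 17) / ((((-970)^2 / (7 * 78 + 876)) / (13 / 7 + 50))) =11097999 / 55983550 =0.20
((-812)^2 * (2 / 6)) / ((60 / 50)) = 1648360 / 9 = 183151.11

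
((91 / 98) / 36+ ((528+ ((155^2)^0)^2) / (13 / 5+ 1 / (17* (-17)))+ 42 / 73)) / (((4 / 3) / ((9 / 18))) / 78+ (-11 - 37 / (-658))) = -4525856023 / 241639855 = -18.73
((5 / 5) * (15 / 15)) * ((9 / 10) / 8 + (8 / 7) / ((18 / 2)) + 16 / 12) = 7927 / 5040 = 1.57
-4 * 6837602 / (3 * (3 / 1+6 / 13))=-355555304 / 135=-2633742.99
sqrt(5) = 2.24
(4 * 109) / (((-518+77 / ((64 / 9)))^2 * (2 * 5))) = 892928 / 5267933405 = 0.00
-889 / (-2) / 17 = 889 / 34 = 26.15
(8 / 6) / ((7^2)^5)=4 / 847425747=0.00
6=6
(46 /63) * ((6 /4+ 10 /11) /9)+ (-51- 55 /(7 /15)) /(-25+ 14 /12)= 590299 /81081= 7.28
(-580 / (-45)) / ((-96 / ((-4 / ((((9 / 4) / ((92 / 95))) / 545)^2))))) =23330101888 / 789507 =29550.22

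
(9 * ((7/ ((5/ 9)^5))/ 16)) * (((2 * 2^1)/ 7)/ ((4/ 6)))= 1594323/ 25000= 63.77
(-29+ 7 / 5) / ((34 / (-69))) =4761 / 85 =56.01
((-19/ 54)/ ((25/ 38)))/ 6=-361/ 4050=-0.09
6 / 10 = 3 / 5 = 0.60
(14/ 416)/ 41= 7/ 8528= 0.00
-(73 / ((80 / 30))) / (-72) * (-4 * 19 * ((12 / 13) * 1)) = -1387 / 52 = -26.67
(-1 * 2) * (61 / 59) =-122 / 59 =-2.07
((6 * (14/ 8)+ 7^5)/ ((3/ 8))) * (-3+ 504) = 22468180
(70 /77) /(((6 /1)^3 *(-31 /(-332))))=415 /9207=0.05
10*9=90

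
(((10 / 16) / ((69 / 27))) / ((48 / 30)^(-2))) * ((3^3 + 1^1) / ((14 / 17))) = 2448 / 115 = 21.29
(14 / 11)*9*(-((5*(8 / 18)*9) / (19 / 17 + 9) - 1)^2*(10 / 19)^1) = -2222640 / 386441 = -5.75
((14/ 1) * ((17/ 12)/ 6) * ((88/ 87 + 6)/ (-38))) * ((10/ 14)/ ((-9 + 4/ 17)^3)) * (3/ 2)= 127369525/ 131232952728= 0.00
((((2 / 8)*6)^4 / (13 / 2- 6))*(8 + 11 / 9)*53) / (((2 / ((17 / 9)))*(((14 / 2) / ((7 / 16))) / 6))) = 1752.73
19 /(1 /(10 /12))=15.83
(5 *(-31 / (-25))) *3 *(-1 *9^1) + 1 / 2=-1669 / 10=-166.90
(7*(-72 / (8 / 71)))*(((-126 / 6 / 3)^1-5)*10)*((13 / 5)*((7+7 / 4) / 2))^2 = 555613695 / 8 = 69451711.88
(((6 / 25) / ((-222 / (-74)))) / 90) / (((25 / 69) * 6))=23 / 56250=0.00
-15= -15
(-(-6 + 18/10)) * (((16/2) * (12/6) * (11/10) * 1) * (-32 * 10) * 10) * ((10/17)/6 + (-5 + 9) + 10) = -56691712/17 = -3334806.59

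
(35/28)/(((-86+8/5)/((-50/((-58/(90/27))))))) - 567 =-567.04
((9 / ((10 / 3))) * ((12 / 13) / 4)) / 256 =81 / 33280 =0.00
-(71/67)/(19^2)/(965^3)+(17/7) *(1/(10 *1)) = 73899731704081/304293012903250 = 0.24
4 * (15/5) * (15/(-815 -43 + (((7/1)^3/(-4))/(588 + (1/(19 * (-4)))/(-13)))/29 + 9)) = -1516266450/7151765783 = -0.21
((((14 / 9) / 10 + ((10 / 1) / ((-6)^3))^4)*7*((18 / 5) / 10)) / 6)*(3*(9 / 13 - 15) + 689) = 6221412527869 / 147386304000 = 42.21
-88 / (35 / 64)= -5632 / 35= -160.91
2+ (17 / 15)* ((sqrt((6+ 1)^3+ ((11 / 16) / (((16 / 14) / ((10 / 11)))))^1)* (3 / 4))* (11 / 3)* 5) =2+ 187* sqrt(2443) / 32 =290.84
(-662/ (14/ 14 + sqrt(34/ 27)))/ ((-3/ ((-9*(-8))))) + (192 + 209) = -426169/ 7 + 47664*sqrt(102)/ 7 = 7887.69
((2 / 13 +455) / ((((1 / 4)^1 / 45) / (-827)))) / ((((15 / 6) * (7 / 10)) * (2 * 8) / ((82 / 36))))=-1003138595 / 182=-5511750.52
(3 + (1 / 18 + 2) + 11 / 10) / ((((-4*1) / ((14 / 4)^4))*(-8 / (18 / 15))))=665077 / 19200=34.64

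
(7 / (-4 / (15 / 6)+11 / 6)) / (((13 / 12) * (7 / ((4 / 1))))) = 1440 / 91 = 15.82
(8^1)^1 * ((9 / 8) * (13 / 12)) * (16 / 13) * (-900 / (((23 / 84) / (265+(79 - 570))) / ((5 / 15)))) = 68342400 / 23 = 2971408.70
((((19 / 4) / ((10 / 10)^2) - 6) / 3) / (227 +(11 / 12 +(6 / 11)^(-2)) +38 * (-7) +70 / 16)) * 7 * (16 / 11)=672 / 4807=0.14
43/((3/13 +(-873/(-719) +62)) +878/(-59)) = 23713339/26781514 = 0.89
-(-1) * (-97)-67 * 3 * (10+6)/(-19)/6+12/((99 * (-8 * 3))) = -258805/3762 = -68.79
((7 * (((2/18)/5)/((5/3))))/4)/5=7/1500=0.00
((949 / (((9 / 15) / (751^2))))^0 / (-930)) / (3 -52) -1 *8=-364559 / 45570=-8.00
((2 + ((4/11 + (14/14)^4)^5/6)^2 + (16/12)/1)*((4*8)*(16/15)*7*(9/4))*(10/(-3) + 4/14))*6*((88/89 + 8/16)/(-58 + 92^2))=-66739026317818880/9702334608222267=-6.88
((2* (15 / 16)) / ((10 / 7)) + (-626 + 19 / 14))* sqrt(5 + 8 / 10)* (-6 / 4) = 209439* sqrt(145) / 1120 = 2251.77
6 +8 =14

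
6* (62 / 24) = 31 / 2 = 15.50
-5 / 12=-0.42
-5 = -5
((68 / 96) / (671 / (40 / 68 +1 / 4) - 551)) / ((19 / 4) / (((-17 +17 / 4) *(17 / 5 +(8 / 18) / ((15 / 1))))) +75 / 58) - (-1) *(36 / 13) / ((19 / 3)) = 256938543323 / 584424225060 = 0.44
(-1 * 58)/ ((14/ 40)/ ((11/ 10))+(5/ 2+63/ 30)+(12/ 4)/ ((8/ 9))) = -6.99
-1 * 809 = -809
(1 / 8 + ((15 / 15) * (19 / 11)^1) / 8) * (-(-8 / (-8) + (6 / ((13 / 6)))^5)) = -82960185 / 1485172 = -55.86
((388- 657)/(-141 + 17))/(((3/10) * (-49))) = -1345/9114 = -0.15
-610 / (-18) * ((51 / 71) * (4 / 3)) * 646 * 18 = 26796080 / 71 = 377409.58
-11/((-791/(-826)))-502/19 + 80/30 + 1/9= -678817/19323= -35.13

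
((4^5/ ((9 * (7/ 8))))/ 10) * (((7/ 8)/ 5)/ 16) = 32/ 225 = 0.14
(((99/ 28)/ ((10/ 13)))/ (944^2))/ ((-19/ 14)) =-1287/ 338631680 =-0.00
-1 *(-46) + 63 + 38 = 147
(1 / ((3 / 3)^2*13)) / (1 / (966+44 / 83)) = 80222 / 1079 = 74.35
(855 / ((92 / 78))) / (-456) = -1.59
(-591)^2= 349281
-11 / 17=-0.65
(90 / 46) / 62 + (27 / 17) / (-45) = -0.00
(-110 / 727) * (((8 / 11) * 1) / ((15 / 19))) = -304 / 2181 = -0.14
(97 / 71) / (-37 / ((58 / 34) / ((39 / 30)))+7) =-28130 / 436437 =-0.06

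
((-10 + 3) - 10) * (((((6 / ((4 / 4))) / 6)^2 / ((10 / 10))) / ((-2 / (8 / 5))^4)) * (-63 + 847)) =-3411968 / 625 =-5459.15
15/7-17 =-104/7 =-14.86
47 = 47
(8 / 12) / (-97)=-2 / 291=-0.01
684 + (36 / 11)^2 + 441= 137421 / 121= 1135.71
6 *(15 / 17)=90 / 17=5.29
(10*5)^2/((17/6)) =882.35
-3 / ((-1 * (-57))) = -1 / 19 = -0.05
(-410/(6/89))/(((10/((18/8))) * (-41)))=33.38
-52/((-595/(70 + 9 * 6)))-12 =-692/595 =-1.16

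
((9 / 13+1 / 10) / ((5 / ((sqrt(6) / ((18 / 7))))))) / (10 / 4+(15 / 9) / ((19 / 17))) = 1957 * sqrt(6) / 126750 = 0.04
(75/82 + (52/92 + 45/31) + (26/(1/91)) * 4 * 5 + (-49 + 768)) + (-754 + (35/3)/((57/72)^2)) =998462660081/21106226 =47306.55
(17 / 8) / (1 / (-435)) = -7395 / 8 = -924.38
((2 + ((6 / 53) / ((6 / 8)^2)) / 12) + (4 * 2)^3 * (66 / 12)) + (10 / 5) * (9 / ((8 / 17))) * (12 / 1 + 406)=17941417 / 954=18806.52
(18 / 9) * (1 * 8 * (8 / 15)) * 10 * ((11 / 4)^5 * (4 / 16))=3355.23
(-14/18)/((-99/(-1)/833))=-5831/891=-6.54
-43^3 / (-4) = 79507 / 4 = 19876.75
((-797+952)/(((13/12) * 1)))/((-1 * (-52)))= 465/169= 2.75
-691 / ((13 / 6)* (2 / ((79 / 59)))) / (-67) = 163767 / 51389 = 3.19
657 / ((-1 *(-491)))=657 / 491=1.34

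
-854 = -854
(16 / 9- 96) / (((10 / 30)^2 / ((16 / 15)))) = -13568 / 15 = -904.53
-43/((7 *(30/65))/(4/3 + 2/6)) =-2795/126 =-22.18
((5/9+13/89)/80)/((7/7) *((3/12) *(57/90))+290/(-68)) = -4777/2236659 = -0.00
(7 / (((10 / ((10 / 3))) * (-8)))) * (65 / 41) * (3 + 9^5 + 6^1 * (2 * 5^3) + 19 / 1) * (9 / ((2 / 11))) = -909473565 / 656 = -1386392.63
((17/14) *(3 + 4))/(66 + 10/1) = 17/152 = 0.11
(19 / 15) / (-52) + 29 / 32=5503 / 6240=0.88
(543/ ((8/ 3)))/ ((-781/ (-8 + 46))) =-30951/ 3124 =-9.91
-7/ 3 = -2.33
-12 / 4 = -3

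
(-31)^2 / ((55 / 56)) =53816 / 55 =978.47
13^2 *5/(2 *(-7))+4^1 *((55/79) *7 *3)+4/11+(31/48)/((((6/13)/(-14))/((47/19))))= -49.97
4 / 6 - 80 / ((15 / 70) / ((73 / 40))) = -2042 / 3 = -680.67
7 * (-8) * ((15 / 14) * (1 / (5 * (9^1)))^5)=-4 / 12301875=-0.00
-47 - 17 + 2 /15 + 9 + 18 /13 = -10429 /195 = -53.48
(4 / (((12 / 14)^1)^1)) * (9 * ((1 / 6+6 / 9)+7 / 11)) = 679 / 11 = 61.73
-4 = -4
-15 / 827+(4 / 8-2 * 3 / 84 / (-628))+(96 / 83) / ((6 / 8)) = 1221554389 / 603491672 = 2.02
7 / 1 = 7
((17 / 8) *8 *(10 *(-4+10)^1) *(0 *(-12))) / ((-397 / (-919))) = 0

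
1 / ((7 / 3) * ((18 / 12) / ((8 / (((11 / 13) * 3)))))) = 208 / 231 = 0.90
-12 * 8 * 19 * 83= -151392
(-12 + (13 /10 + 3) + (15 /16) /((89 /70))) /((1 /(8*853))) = -21143311 /445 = -47513.06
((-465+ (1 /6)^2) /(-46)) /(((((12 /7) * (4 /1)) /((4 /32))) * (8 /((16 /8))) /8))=117173 /317952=0.37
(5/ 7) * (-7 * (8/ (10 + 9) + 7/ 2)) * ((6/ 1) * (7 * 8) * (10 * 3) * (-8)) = 30038400/ 19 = 1580968.42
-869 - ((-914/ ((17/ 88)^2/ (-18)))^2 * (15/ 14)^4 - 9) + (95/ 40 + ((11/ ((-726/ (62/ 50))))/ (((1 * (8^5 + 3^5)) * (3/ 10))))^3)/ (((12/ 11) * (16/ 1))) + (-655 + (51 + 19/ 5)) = -31289838055403108689568732993470605282448313/ 122173781041678152402859940928000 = -256109271470.68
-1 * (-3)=3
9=9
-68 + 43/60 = -4037/60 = -67.28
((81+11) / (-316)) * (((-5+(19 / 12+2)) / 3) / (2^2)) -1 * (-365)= 4152631 / 11376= 365.03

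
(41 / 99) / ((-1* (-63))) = 41 / 6237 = 0.01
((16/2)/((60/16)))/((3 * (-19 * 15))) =-32/12825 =-0.00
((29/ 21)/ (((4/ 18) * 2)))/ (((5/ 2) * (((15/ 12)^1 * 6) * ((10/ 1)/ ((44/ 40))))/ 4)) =319/ 4375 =0.07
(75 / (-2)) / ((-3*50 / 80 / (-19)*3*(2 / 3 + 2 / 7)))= -133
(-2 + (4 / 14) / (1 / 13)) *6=72 / 7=10.29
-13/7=-1.86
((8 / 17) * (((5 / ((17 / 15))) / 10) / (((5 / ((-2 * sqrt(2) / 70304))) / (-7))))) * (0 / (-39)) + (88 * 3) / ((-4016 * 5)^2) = 33 / 50400800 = 0.00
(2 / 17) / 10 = 1 / 85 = 0.01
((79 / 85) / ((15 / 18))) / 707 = 474 / 300475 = 0.00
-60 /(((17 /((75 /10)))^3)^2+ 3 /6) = -1366875000 /3100999457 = -0.44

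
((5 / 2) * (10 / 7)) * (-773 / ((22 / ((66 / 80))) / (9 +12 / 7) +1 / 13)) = -11305125 / 10507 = -1075.96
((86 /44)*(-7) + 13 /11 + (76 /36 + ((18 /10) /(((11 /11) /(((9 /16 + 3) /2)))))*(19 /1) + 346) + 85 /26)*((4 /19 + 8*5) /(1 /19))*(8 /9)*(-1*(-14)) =20012855086 /5265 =3801112.08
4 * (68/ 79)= 272/ 79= 3.44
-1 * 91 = -91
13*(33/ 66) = 6.50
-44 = -44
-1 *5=-5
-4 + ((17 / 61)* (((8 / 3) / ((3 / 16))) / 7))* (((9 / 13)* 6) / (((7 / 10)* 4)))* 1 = -122788 / 38857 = -3.16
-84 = -84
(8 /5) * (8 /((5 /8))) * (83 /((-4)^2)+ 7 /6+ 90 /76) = 8800 /57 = 154.39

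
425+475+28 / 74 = 33314 / 37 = 900.38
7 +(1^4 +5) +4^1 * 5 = 33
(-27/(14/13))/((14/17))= -5967/196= -30.44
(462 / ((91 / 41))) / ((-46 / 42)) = -56826 / 299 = -190.05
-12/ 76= -3/ 19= -0.16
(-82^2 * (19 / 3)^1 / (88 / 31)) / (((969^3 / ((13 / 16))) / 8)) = -0.00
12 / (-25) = -12 / 25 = -0.48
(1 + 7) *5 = 40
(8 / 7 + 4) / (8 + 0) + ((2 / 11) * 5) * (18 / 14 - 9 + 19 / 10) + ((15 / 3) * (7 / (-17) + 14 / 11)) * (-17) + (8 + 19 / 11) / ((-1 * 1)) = -13483 / 154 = -87.55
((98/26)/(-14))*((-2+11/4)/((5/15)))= -63/104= -0.61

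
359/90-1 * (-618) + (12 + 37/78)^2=2628283/3380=777.60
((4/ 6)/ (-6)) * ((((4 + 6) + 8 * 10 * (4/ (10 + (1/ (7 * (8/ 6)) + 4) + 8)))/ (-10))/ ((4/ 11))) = 5555/ 7428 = 0.75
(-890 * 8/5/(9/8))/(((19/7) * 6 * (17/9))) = -39872/969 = -41.15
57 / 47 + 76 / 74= 2.24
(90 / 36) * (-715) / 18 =-3575 / 36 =-99.31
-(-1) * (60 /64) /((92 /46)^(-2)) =15 /4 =3.75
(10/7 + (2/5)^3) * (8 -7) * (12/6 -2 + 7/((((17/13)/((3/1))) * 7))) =50934/14875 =3.42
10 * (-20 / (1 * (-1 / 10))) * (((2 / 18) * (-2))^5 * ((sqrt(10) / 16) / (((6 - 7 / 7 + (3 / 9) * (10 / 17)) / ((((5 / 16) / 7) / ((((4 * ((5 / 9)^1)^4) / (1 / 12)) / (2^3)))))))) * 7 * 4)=-68 * sqrt(10) / 2385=-0.09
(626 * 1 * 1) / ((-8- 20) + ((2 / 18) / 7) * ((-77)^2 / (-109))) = -614106 / 28315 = -21.69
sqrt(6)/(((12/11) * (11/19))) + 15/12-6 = -19/4 + 19 * sqrt(6)/12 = -0.87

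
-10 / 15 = -2 / 3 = -0.67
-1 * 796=-796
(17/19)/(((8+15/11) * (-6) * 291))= -187/3416922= -0.00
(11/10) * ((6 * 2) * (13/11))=78/5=15.60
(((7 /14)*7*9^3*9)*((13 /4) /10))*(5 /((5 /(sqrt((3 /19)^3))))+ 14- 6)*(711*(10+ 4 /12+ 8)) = 4669535871*sqrt(57) /5776+ 1556511957 /2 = 784359548.91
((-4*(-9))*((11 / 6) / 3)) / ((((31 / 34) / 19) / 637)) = 9053044 / 31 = 292033.68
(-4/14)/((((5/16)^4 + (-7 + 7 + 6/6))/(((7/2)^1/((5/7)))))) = -458752/330805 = -1.39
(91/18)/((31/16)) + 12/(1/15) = 50948/279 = 182.61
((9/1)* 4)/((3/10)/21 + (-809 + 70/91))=-10920/245159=-0.04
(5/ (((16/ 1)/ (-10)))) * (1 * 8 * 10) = -250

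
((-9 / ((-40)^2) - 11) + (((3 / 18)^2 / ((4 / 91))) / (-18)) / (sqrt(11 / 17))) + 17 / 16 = -9.99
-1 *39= -39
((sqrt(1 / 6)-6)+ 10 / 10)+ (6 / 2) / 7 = -32 / 7+ sqrt(6) / 6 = -4.16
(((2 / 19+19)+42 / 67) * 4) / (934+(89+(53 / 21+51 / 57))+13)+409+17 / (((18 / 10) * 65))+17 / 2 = 169754223173 / 406381599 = 417.72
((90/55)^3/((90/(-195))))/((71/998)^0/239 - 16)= 3020004/5088413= 0.59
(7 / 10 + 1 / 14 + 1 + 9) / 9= 377 / 315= 1.20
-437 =-437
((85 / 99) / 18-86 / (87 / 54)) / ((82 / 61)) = -168120331 / 4237596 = -39.67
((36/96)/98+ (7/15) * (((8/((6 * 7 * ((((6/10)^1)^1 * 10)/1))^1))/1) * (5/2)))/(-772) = -865/16341696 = -0.00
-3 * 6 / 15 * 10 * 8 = -96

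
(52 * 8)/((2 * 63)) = 208/63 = 3.30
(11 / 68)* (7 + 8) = 165 / 68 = 2.43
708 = 708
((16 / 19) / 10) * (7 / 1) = 56 / 95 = 0.59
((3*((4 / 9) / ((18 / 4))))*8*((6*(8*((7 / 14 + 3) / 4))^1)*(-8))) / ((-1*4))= 1792 / 9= 199.11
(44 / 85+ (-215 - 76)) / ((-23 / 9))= 222219 / 1955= 113.67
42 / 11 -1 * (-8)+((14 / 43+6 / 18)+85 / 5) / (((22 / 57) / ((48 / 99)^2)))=11627606 / 515097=22.57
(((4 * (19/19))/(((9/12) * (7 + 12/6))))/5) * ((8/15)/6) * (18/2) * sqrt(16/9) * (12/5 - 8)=-7168/10125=-0.71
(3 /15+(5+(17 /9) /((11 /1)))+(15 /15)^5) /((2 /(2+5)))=11039 /495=22.30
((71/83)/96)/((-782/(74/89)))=-2627/277278432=-0.00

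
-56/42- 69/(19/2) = -490/57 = -8.60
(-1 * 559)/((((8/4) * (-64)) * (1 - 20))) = -0.23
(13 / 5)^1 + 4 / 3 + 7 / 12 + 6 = 631 / 60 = 10.52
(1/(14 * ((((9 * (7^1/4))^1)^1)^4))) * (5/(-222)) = -320/12240050697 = -0.00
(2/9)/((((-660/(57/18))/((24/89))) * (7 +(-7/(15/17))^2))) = -95/23108316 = -0.00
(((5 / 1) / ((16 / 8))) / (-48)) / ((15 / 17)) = -17 / 288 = -0.06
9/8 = 1.12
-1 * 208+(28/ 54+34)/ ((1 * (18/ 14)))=-44020/ 243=-181.15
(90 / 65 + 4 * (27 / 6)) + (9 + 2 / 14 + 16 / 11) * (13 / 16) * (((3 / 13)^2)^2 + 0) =3283407 / 169169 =19.41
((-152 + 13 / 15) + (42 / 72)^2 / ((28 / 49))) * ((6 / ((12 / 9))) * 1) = -433549 / 640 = -677.42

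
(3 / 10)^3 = 27 / 1000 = 0.03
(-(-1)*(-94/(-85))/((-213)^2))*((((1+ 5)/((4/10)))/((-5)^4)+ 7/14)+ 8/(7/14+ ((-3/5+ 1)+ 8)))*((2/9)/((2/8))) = 3967928/128706181875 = 0.00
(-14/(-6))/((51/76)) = 532/153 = 3.48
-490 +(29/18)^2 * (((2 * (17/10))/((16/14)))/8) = -50703121/103680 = -489.03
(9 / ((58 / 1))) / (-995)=-9 / 57710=-0.00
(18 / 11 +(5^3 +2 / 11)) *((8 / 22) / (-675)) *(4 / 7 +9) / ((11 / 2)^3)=-66464 / 16910355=-0.00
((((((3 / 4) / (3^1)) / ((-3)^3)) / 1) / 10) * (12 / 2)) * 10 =-1 / 18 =-0.06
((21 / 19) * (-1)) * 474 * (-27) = 268758 / 19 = 14145.16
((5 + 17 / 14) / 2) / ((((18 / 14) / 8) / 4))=232 / 3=77.33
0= 0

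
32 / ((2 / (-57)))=-912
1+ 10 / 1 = 11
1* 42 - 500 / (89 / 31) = -11762 / 89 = -132.16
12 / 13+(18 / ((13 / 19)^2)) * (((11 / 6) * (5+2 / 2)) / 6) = 12069 / 169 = 71.41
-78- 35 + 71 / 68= -7613 / 68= -111.96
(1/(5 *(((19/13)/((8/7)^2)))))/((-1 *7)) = -832/32585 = -0.03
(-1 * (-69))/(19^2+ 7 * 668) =1/73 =0.01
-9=-9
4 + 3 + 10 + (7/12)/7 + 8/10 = 1073/60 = 17.88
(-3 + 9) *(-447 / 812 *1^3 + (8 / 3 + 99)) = 246319 / 406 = 606.70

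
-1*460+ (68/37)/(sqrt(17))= -460+ 4*sqrt(17)/37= -459.55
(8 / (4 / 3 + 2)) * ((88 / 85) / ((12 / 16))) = 1408 / 425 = 3.31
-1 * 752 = -752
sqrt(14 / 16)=sqrt(14) / 4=0.94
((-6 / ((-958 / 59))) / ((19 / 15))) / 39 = 0.01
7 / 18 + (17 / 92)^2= 32225 / 76176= 0.42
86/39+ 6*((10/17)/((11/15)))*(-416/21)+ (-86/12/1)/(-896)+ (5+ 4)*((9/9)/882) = -2839541519/30494464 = -93.12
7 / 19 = 0.37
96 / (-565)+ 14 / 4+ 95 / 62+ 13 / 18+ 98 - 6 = 30765487 / 315270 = 97.58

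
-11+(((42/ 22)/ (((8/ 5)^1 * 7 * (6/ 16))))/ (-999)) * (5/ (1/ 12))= -40393/ 3663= -11.03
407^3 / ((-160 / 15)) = -202257429 / 32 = -6320544.66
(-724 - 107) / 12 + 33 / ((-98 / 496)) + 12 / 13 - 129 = -928357 / 2548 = -364.35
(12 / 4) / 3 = 1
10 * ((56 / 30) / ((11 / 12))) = 224 / 11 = 20.36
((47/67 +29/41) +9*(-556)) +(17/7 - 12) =-96378875/19229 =-5012.16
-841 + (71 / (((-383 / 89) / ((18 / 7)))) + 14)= -2330929 / 2681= -869.43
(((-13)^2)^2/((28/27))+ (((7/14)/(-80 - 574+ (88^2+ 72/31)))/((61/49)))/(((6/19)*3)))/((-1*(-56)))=93080711223013/189264245184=491.80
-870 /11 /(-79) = 870 /869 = 1.00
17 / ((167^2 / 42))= 714 / 27889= 0.03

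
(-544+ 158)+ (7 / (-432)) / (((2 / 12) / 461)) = -31019 / 72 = -430.82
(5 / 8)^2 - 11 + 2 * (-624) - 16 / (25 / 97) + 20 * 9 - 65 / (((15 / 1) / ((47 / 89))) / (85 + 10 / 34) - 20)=-487821415283 / 428897600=-1137.38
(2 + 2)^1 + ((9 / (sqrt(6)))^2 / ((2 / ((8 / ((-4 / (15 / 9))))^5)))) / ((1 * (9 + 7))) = -3053 / 18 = -169.61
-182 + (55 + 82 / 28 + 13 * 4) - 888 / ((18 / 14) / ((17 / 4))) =-126311 / 42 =-3007.40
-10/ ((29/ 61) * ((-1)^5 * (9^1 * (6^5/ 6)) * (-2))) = -305/ 338256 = -0.00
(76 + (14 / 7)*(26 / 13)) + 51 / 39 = 1057 / 13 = 81.31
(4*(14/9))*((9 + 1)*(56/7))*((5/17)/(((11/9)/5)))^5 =287043750000000/228669389707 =1255.28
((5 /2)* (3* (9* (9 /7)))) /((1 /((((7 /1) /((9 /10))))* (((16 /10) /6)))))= 180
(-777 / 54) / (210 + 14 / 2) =-37 / 558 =-0.07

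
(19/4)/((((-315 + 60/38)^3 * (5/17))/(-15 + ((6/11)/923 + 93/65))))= 127169447257/17867279763815625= 0.00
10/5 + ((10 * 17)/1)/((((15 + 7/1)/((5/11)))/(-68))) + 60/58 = -827452/3509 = -235.81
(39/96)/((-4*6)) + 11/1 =10.98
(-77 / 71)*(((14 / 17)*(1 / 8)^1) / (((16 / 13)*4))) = -7007 / 308992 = -0.02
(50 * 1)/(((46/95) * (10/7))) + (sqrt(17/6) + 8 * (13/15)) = 80.90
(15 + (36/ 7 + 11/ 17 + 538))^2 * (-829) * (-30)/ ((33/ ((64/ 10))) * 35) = 234598671056896/ 5451985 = 43029955.34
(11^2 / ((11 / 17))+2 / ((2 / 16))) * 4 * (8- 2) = 4872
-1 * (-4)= 4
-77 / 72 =-1.07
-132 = -132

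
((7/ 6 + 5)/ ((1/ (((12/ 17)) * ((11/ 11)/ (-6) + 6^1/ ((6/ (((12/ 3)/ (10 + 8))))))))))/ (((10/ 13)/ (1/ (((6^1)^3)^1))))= 481/ 330480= 0.00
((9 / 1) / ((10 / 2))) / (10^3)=9 / 5000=0.00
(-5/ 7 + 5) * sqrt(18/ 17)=90 * sqrt(34)/ 119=4.41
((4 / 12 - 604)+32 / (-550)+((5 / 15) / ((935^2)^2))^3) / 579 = -7276828604003851479208086629696748046874 / 6978814558142159392961920804461181640625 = -1.04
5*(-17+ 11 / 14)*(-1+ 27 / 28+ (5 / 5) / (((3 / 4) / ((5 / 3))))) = -625385 / 3528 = -177.26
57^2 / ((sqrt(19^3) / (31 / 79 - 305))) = -216576*sqrt(19) / 79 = -11949.78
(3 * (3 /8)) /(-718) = -9 /5744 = -0.00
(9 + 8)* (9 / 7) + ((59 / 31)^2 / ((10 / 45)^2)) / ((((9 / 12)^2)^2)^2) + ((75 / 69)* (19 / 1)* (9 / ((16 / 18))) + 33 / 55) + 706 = 837285931409 / 501296040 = 1670.24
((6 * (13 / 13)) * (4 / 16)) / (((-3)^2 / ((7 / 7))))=1 / 6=0.17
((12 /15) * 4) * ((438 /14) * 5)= 3504 /7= 500.57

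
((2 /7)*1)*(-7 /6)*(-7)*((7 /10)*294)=2401 /5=480.20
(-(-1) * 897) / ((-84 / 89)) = -950.39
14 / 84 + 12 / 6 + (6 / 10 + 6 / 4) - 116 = -1676 / 15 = -111.73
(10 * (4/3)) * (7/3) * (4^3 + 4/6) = 54320/27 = 2011.85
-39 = -39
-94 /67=-1.40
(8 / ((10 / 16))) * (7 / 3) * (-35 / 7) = -448 / 3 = -149.33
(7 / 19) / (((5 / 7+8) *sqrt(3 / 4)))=98 *sqrt(3) / 3477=0.05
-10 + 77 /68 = -8.87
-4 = -4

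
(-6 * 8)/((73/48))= -2304/73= -31.56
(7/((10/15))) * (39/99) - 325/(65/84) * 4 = -36869/22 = -1675.86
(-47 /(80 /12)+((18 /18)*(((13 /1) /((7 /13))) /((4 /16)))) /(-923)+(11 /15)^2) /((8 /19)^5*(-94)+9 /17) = 124585389167711 /13454056242900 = 9.26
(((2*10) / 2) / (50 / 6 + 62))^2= 900 / 44521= 0.02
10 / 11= 0.91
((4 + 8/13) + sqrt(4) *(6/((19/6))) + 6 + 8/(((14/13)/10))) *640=98141440/1729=56761.97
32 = 32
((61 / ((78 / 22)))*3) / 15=671 / 195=3.44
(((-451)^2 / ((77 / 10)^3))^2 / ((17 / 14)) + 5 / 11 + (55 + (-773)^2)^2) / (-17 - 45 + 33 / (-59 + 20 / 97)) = -7823182734113279712863 / 1370537756357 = -5708111796.14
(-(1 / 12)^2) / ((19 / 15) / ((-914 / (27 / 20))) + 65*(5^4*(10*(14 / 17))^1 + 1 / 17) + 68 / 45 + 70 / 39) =-0.00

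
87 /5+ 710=3637 /5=727.40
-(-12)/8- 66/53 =27/106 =0.25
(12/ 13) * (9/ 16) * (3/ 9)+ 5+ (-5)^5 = -162231/ 52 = -3119.83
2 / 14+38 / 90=178 / 315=0.57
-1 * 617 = -617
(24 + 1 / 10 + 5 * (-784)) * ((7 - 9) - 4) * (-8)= -935016 / 5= -187003.20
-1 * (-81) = 81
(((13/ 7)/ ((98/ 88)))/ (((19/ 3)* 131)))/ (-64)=-429/ 13659632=-0.00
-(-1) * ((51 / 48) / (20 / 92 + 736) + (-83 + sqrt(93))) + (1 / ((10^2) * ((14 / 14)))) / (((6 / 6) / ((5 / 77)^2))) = -19046168475 / 229476016 + sqrt(93) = -73.35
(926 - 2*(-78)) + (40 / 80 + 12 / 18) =6499 / 6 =1083.17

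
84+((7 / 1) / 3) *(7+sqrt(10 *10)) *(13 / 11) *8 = 15148 / 33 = 459.03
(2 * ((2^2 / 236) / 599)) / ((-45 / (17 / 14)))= -17 / 11132415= -0.00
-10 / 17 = -0.59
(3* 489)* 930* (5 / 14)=3410775 / 7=487253.57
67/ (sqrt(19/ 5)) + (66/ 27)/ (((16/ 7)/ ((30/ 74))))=34.80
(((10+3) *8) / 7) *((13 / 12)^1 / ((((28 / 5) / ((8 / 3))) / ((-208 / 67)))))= -703040 / 29547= -23.79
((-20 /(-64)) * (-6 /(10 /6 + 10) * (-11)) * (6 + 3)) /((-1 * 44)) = -81 /224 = -0.36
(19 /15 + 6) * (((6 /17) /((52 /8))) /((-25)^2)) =436 /690625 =0.00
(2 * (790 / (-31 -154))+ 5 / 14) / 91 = -4239 / 47138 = -0.09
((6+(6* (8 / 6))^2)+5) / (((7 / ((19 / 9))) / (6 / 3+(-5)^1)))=-475 / 7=-67.86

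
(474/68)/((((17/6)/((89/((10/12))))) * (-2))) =-189837/1445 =-131.38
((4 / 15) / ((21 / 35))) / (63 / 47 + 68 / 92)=1081 / 5058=0.21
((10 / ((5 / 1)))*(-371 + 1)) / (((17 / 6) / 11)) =-48840 / 17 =-2872.94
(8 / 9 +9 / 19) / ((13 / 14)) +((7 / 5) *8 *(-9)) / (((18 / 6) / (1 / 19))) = -3346 / 11115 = -0.30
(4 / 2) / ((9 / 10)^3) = 2000 / 729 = 2.74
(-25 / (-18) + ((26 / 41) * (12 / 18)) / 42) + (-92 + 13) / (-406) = 13263 / 8323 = 1.59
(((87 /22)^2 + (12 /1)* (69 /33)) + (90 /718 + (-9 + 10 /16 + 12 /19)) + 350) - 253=859089299 /6602728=130.11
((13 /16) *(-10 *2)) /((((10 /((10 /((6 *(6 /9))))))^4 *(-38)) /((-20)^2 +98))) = 16185 /19456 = 0.83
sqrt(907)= 30.12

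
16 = 16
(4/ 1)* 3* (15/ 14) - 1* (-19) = 223/ 7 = 31.86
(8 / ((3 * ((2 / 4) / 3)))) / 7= 16 / 7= 2.29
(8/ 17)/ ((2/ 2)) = 8/ 17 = 0.47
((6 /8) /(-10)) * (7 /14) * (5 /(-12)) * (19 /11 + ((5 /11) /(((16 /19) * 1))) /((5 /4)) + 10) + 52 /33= 14917 /8448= 1.77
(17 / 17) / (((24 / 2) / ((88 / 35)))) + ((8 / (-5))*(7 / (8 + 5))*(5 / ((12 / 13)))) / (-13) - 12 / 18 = -134 / 1365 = -0.10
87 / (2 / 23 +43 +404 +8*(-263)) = -667 / 12703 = -0.05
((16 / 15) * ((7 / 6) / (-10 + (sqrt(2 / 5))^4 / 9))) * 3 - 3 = -3789 / 1123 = -3.37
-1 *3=-3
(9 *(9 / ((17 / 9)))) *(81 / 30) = 19683 / 170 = 115.78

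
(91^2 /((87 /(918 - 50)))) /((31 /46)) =10665928 /87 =122596.87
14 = 14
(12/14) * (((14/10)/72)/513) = 1/30780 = 0.00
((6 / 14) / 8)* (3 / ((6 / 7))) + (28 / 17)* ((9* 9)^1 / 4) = 33.54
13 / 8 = 1.62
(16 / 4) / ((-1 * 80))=-0.05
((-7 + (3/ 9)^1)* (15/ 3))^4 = 100000000/ 81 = 1234567.90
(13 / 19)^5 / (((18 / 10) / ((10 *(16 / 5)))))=59406880 / 22284891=2.67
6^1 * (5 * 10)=300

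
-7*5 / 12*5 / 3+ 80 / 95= -2749 / 684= -4.02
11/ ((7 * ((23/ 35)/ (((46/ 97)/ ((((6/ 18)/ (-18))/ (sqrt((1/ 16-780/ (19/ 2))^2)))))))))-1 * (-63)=-36572949/ 7372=-4961.06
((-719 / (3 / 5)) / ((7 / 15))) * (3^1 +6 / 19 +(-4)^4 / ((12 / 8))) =-178258075 / 399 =-446762.09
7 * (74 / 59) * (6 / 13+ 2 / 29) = 103600 / 22243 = 4.66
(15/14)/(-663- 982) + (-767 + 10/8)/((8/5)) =-35270493/73696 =-478.59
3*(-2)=-6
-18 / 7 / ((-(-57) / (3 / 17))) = -18 / 2261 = -0.01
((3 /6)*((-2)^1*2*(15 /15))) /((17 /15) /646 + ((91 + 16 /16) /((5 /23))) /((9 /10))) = -3420 /804083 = -0.00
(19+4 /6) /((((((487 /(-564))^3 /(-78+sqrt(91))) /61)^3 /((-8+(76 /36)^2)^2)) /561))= 90019299460835446321639962725316690444288 /1540851022625543030745127 -3330114612218520653343662823276751355904 * sqrt(91) /1540851022625543030745127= 37805102418993207.31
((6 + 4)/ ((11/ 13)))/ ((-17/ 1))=-130/ 187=-0.70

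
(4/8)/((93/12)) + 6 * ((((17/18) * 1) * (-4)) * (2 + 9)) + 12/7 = -161158/651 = -247.55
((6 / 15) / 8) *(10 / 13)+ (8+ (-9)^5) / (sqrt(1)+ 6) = -1535059 / 182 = -8434.39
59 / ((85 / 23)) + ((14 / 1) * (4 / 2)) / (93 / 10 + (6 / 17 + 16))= 903211 / 52955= 17.06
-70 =-70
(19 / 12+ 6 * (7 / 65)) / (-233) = -1739 / 181740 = -0.01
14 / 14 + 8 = 9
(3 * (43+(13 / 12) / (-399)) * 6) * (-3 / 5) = -464.37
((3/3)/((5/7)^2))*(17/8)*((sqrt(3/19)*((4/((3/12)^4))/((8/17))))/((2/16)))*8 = 14500864*sqrt(57)/475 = 230482.36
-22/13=-1.69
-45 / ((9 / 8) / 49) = -1960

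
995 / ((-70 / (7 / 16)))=-199 / 32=-6.22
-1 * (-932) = 932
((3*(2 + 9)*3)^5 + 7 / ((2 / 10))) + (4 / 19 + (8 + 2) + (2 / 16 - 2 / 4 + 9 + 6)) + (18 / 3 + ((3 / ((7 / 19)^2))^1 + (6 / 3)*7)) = 70829739675783 / 7448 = 9509900600.94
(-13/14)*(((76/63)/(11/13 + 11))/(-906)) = 3211/30765042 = 0.00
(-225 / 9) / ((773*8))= -25 / 6184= -0.00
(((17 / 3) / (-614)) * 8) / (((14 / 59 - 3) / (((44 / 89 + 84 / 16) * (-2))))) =-4102270 / 13360947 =-0.31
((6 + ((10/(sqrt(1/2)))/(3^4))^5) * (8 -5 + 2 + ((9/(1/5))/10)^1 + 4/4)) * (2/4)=31.50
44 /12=11 /3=3.67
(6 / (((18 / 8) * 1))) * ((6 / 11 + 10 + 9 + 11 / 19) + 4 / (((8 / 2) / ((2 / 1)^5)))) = 87152 / 627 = 139.00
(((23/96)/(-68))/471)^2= 529/9453706297344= 0.00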